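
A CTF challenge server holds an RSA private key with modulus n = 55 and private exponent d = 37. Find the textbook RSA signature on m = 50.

30

m^2 ≡ 50^2 = 2500 ≡ 25
m^4 ≡ 25^2 = 625 ≡ 20
m^8 ≡ 20^2 = 400 ≡ 15
m^16 ≡ 15^2 = 225 ≡ 5
m^32 ≡ 5^2 = 25
37 = 32 + 4 + 1, so m^37 ≡ 25·20·50 ≡ 30 (mod 55)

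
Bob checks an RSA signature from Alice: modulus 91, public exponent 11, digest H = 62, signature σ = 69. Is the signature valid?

σ^11 mod 91 = 62
62 = H, so the signature checks out.

valid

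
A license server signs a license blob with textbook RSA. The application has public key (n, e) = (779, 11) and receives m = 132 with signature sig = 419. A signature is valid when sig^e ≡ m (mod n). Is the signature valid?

Squares mod 779: sig^1≡419, sig^2≡286, sig^4≡1, sig^8≡1
11 = 8 + 2 + 1, so sig^11 ≡ 1·286·419 ≡ 647 (mod 779)
sig^11 mod 779 = 647, but m = 132.

invalid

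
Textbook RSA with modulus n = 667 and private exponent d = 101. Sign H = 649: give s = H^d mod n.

H^101 mod 667 = 90

90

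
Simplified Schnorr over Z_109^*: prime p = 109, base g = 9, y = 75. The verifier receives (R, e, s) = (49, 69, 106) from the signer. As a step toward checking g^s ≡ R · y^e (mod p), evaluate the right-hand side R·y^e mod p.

35

75^2 = 5625 ≡ 66
75^4 ≡ 66^2 = 4356 ≡ 105
75^8 ≡ 105^2 = 11025 ≡ 16
75^16 ≡ 16^2 = 256 ≡ 38
75^32 ≡ 38^2 = 1444 ≡ 27
75^64 ≡ 27^2 = 729 ≡ 75
69 = 64 + 4 + 1, so 75^69 ≡ 75·105·75 ≡ 63 (mod 109)
R · y^e ≡ 49·63 = 3087 ≡ 35 (mod 109)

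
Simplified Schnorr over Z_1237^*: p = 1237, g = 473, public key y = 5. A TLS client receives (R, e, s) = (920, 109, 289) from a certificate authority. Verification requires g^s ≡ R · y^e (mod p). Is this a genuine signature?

forged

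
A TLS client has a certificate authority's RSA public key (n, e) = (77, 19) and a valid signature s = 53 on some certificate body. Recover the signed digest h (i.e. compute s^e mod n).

Squares mod 77: s^1≡53, s^2≡37, s^4≡60, s^8≡58, s^16≡53
19 = 16 + 2 + 1, so s^19 ≡ 53·37·53 ≡ 60 (mod 77)

60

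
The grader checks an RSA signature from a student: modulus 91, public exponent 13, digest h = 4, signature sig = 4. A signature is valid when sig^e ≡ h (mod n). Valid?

yes

sig^2 ≡ 4^2 = 16
sig^4 ≡ 16^2 = 256 ≡ 74
sig^8 ≡ 74^2 = 5476 ≡ 16
13 = 8 + 4 + 1, so sig^13 ≡ 16·74·4 ≡ 4 (mod 91)
4 = h, so the signature checks out.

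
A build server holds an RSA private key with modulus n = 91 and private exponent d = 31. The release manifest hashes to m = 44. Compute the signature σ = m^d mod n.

Squares mod 91: m^1≡44, m^2≡25, m^4≡79, m^8≡53, m^16≡79
31 = 16 + 8 + 4 + 2 + 1, so m^31 ≡ 79·53·79·25·44 ≡ 86 (mod 91)

86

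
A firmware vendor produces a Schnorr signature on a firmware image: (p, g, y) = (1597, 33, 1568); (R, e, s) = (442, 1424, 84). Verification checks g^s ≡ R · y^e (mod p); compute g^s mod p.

243

Squares mod 1597: 33^1≡33, 33^2≡1089, 33^4≡947, 33^8≡892, 33^16≡358, 33^32≡404, 33^64≡322
84 = 64 + 16 + 4, so 33^84 ≡ 322·358·947 ≡ 243 (mod 1597)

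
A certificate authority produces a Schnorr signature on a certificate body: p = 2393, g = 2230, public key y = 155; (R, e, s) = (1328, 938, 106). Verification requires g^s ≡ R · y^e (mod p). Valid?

yes

g^s mod p:
2230^2 = 4972900 ≡ 246
2230^4 ≡ 246^2 = 60516 ≡ 691
2230^8 ≡ 691^2 = 477481 ≡ 1274
2230^16 ≡ 1274^2 = 1623076 ≡ 622
2230^32 ≡ 622^2 = 386884 ≡ 1611
2230^64 ≡ 1611^2 = 2595321 ≡ 1309
106 = 64 + 32 + 8 + 2, so 2230^106 ≡ 1309·1611·1274·246 ≡ 753 (mod 2393)
R · y^e mod p:
155^2 = 24025 ≡ 95
155^4 ≡ 95^2 = 9025 ≡ 1846
155^8 ≡ 1846^2 = 3407716 ≡ 84
155^16 ≡ 84^2 = 7056 ≡ 2270
155^32 ≡ 2270^2 = 5152900 ≡ 771
155^64 ≡ 771^2 = 594441 ≡ 977
155^128 ≡ 977^2 = 954529 ≡ 2115
155^256 ≡ 2115^2 = 4473225 ≡ 708
155^512 ≡ 708^2 = 501264 ≡ 1127
938 = 512 + 256 + 128 + 32 + 8 + 2, so 155^938 ≡ 1127·708·2115·771·84·95 ≡ 215 (mod 2393)
1328·215 = 285520 ≡ 753 (mod 2393)
753 ≡ 753 (mod 2393); signature holds.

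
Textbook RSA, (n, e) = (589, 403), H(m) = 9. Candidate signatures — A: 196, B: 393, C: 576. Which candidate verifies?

Candidate A: Squares mod 589: 196^1≡196, 196^2≡131, 196^4≡80, 196^8≡510, 196^16≡351, 196^32≡100, 196^64≡576, 196^128≡169, 196^256≡289; 403 = 256 + 128 + 16 + 2 + 1, so 196^403 ≡ 289·169·351·131·196 ≡ 9 (mod 589)
  → matches H(m) = 9
Candidate B: Squares mod 589: 393^1≡393, 393^2≡131, 393^4≡80, 393^8≡510, 393^16≡351, 393^32≡100, 393^64≡576, 393^128≡169, 393^256≡289; 403 = 256 + 128 + 16 + 2 + 1, so 393^403 ≡ 289·169·351·131·393 ≡ 580 (mod 589)
Candidate C: Squares mod 589: 576^1≡576, 576^2≡169, 576^4≡289, 576^8≡472, 576^16≡142, 576^32≡138, 576^64≡196, 576^128≡131, 576^256≡80; 403 = 256 + 128 + 16 + 2 + 1, so 576^403 ≡ 80·131·142·169·576 ≡ 237 (mod 589)

A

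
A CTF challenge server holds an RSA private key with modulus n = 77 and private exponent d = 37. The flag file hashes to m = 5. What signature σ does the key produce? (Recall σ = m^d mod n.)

m^2 ≡ 5^2 = 25
m^4 ≡ 25^2 = 625 ≡ 9
m^8 ≡ 9^2 = 81 ≡ 4
m^16 ≡ 4^2 = 16
m^32 ≡ 16^2 = 256 ≡ 25
37 = 32 + 4 + 1, so m^37 ≡ 25·9·5 ≡ 47 (mod 77)

47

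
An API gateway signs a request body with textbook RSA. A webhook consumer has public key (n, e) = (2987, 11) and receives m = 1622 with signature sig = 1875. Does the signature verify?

Squares mod 2987: sig^1≡1875, sig^2≡2913, sig^4≡2489, sig^8≡83
11 = 8 + 2 + 1, so sig^11 ≡ 83·2913·1875 ≡ 1622 (mod 2987)
Since 1622 equals the digest 1622, verification succeeds.

verifies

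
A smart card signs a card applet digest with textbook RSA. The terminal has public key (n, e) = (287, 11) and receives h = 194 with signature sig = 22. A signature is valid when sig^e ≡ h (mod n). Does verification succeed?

fails

sig^2 ≡ 22^2 = 484 ≡ 197
sig^4 ≡ 197^2 = 38809 ≡ 64
sig^8 ≡ 64^2 = 4096 ≡ 78
11 = 8 + 2 + 1, so sig^11 ≡ 78·197·22 ≡ 253 (mod 287)
253 ≠ 194, so verification fails.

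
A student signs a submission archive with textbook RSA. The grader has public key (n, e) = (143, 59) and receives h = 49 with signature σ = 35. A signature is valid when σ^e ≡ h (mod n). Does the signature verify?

does not verify

σ^2 ≡ 35^2 = 1225 ≡ 81
σ^4 ≡ 81^2 = 6561 ≡ 126
σ^8 ≡ 126^2 = 15876 ≡ 3
σ^16 ≡ 3^2 = 9
σ^32 ≡ 9^2 = 81
59 = 32 + 16 + 8 + 2 + 1, so σ^59 ≡ 81·9·3·81·35 ≡ 94 (mod 143)
The recovered value 94 does not match the digest 49.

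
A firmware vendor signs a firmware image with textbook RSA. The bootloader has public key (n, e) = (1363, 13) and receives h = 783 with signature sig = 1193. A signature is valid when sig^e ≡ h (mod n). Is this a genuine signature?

sig^2 ≡ 1193^2 = 1423249 ≡ 277
sig^4 ≡ 277^2 = 76729 ≡ 401
sig^8 ≡ 401^2 = 160801 ≡ 1330
13 = 8 + 4 + 1, so sig^13 ≡ 1330·401·1193 ≡ 660 (mod 1363)
660 ≠ 783, so verification fails.

forged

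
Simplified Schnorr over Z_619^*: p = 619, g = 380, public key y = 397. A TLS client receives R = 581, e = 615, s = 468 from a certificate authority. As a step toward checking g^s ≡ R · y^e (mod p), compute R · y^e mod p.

547

397^2 = 157609 ≡ 383
397^4 ≡ 383^2 = 146689 ≡ 605
397^8 ≡ 605^2 = 366025 ≡ 196
397^16 ≡ 196^2 = 38416 ≡ 38
397^32 ≡ 38^2 = 1444 ≡ 206
397^64 ≡ 206^2 = 42436 ≡ 344
397^128 ≡ 344^2 = 118336 ≡ 107
397^256 ≡ 107^2 = 11449 ≡ 307
397^512 ≡ 307^2 = 94249 ≡ 161
615 = 512 + 64 + 32 + 4 + 2 + 1, so 397^615 ≡ 161·344·206·605·383·397 ≡ 458 (mod 619)
R · y^e ≡ 581·458 = 266098 ≡ 547 (mod 619)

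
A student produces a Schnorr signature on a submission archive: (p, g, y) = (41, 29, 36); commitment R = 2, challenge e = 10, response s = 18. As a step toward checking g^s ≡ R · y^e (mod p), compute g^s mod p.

39

Squares mod 41: 29^1≡29, 29^2≡21, 29^4≡31, 29^8≡18, 29^16≡37
18 = 16 + 2, so 29^18 ≡ 37·21 ≡ 39 (mod 41)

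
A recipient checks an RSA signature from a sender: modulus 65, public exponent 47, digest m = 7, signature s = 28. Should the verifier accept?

s^2 ≡ 28^2 = 784 ≡ 4
s^4 ≡ 4^2 = 16
s^8 ≡ 16^2 = 256 ≡ 61
s^16 ≡ 61^2 = 3721 ≡ 16
s^32 ≡ 16^2 = 256 ≡ 61
47 = 32 + 8 + 4 + 2 + 1, so s^47 ≡ 61·61·16·4·28 ≡ 7 (mod 65)
Since 7 equals the digest 7, verification succeeds.

accept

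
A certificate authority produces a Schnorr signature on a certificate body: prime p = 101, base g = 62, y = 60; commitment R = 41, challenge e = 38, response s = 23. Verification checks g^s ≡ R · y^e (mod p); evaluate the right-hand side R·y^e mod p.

69

Squares mod 101: 60^1≡60, 60^2≡65, 60^4≡84, 60^8≡87, 60^16≡95, 60^32≡36
38 = 32 + 4 + 2, so 60^38 ≡ 36·84·65 ≡ 14 (mod 101)
R · y^e ≡ 41·14 = 574 ≡ 69 (mod 101)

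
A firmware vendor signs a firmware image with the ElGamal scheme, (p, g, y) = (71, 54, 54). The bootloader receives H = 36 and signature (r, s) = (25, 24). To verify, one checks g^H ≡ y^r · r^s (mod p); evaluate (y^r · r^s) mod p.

Squares mod 71: 54^1≡54, 54^2≡5, 54^4≡25, 54^8≡57, 54^16≡54
25 = 16 + 8 + 1, so 54^25 ≡ 54·57·54 ≡ 1 (mod 71)
Squares mod 71: 25^1≡25, 25^2≡57, 25^4≡54, 25^8≡5, 25^16≡25
24 = 16 + 8, so 25^24 ≡ 25·5 ≡ 54 (mod 71)
y^r · r^s ≡ 1·54 = 54 ≡ 54 (mod 71)

54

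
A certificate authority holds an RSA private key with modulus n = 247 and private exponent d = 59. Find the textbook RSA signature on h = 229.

96

Squares mod 247: h^1≡229, h^2≡77, h^4≡1, h^8≡1, h^16≡1, h^32≡1
59 = 32 + 16 + 8 + 2 + 1, so h^59 ≡ 1·1·1·77·229 ≡ 96 (mod 247)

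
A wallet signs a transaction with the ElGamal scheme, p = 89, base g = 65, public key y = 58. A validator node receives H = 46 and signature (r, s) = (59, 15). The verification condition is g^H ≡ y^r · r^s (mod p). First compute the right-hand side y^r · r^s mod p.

58^2 = 3364 ≡ 71
58^4 ≡ 71^2 = 5041 ≡ 57
58^8 ≡ 57^2 = 3249 ≡ 45
58^16 ≡ 45^2 = 2025 ≡ 67
58^32 ≡ 67^2 = 4489 ≡ 39
59 = 32 + 16 + 8 + 2 + 1, so 58^59 ≡ 39·67·45·71·58 ≡ 28 (mod 89)
59^2 = 3481 ≡ 10
59^4 ≡ 10^2 = 100 ≡ 11
59^8 ≡ 11^2 = 121 ≡ 32
15 = 8 + 4 + 2 + 1, so 59^15 ≡ 32·11·10·59 ≡ 43 (mod 89)
y^r · r^s ≡ 28·43 = 1204 ≡ 47 (mod 89)

47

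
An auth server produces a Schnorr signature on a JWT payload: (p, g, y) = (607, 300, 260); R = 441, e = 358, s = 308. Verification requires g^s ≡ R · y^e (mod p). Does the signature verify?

verifies

g^s mod p:
Squares mod 607: 300^1≡300, 300^2≡164, 300^4≡188, 300^8≡138, 300^16≡227, 300^32≡541, 300^64≡107, 300^128≡523, 300^256≡379
308 = 256 + 32 + 16 + 4, so 300^308 ≡ 379·541·227·188 ≡ 51 (mod 607)
R · y^e mod p:
Squares mod 607: 260^1≡260, 260^2≡223, 260^4≡562, 260^8≡204, 260^16≡340, 260^32≡270, 260^64≡60, 260^128≡565, 260^256≡550
358 = 256 + 64 + 32 + 4 + 2, so 260^358 ≡ 550·60·270·562·223 ≡ 252 (mod 607)
441·252 = 111132 ≡ 51 (mod 607)
51 ≡ 51 (mod 607); signature holds.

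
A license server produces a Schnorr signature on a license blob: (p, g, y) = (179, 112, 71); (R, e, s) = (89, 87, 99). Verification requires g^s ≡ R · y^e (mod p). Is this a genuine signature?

g^s mod p:
112^2 = 12544 ≡ 14
112^4 ≡ 14^2 = 196 ≡ 17
112^8 ≡ 17^2 = 289 ≡ 110
112^16 ≡ 110^2 = 12100 ≡ 107
112^32 ≡ 107^2 = 11449 ≡ 172
112^64 ≡ 172^2 = 29584 ≡ 49
99 = 64 + 32 + 2 + 1, so 112^99 ≡ 49·172·14·112 ≡ 71 (mod 179)
R · y^e mod p:
71^2 = 5041 ≡ 29
71^4 ≡ 29^2 = 841 ≡ 125
71^8 ≡ 125^2 = 15625 ≡ 52
71^16 ≡ 52^2 = 2704 ≡ 19
71^32 ≡ 19^2 = 361 ≡ 3
71^64 ≡ 3^2 = 9
87 = 64 + 16 + 4 + 2 + 1, so 71^87 ≡ 9·19·125·29·71 ≡ 37 (mod 179)
89·37 = 3293 ≡ 71 (mod 179)
71 ≡ 71 (mod 179); signature holds.

genuine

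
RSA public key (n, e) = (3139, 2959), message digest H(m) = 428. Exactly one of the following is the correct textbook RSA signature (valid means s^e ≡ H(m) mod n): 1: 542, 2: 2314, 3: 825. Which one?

Candidate 1: Squares mod 3139: 542^1≡542, 542^2≡1837, 542^4≡144, 542^8≡1902, 542^16≡1476, 542^32≡110, 542^64≡2683, 542^128≡762, 542^256≡3068, 542^512≡1902, 542^1024≡1476, 542^2048≡110; 2959 = 2048 + 512 + 256 + 128 + 8 + 4 + 2 + 1, so 542^2959 ≡ 110·1902·3068·762·1902·144·1837·542 ≡ 1738 (mod 3139)
Candidate 2: Squares mod 3139: 2314^1≡2314, 2314^2≡2601, 2314^4≡656, 2314^8≡293, 2314^16≡1096, 2314^32≡2118, 2314^64≡293, 2314^128≡1096, 2314^256≡2118, 2314^512≡293, 2314^1024≡1096, 2314^2048≡2118; 2959 = 2048 + 512 + 256 + 128 + 8 + 4 + 2 + 1, so 2314^2959 ≡ 2118·293·2118·1096·293·656·2601·2314 ≡ 428 (mod 3139)
  → matches H(m) = 428
Candidate 3: Squares mod 3139: 825^1≡825, 825^2≡2601, 825^4≡656, 825^8≡293, 825^16≡1096, 825^32≡2118, 825^64≡293, 825^128≡1096, 825^256≡2118, 825^512≡293, 825^1024≡1096, 825^2048≡2118; 2959 = 2048 + 512 + 256 + 128 + 8 + 4 + 2 + 1, so 825^2959 ≡ 2118·293·2118·1096·293·656·2601·825 ≡ 2711 (mod 3139)

2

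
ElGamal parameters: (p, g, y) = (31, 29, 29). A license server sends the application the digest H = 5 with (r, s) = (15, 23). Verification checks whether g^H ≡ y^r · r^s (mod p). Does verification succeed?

fails

Left side g^H mod p:
Squares mod 31: 29^1≡29, 29^2≡4, 29^4≡16
5 = 4 + 1, so 29^5 ≡ 16·29 ≡ 30 (mod 31)
Right side y^r · r^s mod p:
Squares mod 31: 29^1≡29, 29^2≡4, 29^4≡16, 29^8≡8
15 = 8 + 4 + 2 + 1, so 29^15 ≡ 8·16·4·29 ≡ 30 (mod 31)
Squares mod 31: 15^1≡15, 15^2≡8, 15^4≡2, 15^8≡4, 15^16≡16
23 = 16 + 4 + 2 + 1, so 15^23 ≡ 16·2·8·15 ≡ 27 (mod 31)
30·27 = 810 ≡ 4 (mod 31)
30 ≠ 4, so verification fails.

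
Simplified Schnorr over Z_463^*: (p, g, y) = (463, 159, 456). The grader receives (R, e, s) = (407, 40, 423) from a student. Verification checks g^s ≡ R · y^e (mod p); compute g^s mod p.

Squares mod 463: 159^1≡159, 159^2≡279, 159^4≡57, 159^8≡8, 159^16≡64, 159^32≡392, 159^64≡411, 159^128≡389, 159^256≡383
423 = 256 + 128 + 32 + 4 + 2 + 1, so 159^423 ≡ 383·389·392·57·279·159 ≡ 144 (mod 463)

144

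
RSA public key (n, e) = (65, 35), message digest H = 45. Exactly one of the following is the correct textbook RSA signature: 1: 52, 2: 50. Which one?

2

Candidate 1: 52^2 = 2704 ≡ 39; 52^4 ≡ 39^2 = 1521 ≡ 26; 52^8 ≡ 26^2 = 676 ≡ 26; 52^16 ≡ 26^2 = 676 ≡ 26; 52^32 ≡ 26^2 = 676 ≡ 26; 35 = 32 + 2 + 1, so 52^35 ≡ 26·39·52 ≡ 13 (mod 65)
Candidate 2: 50^2 = 2500 ≡ 30; 50^4 ≡ 30^2 = 900 ≡ 55; 50^8 ≡ 55^2 = 3025 ≡ 35; 50^16 ≡ 35^2 = 1225 ≡ 55; 50^32 ≡ 55^2 = 3025 ≡ 35; 35 = 32 + 2 + 1, so 50^35 ≡ 35·30·50 ≡ 45 (mod 65)
  → matches H = 45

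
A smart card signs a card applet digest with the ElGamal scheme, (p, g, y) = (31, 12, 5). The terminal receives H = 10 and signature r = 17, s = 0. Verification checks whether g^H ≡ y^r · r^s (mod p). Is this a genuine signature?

genuine

Left side g^H mod p:
Squares mod 31: 12^1≡12, 12^2≡20, 12^4≡28, 12^8≡9
10 = 8 + 2, so 12^10 ≡ 9·20 ≡ 25 (mod 31)
Right side y^r · r^s mod p:
Squares mod 31: 5^1≡5, 5^2≡25, 5^4≡5, 5^8≡25, 5^16≡5
17 = 16 + 1, so 5^17 ≡ 5·5 ≡ 25 (mod 31)
17^0 mod 31 = 1
25·1 = 25 ≡ 25 (mod 31)
25 ≡ 25 (mod 31), so the signature is genuine.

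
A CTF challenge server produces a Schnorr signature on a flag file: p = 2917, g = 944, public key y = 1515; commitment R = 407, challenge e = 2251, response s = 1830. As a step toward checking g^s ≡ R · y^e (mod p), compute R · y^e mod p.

1929

1515^2 = 2295225 ≡ 2463
1515^4 ≡ 2463^2 = 6066369 ≡ 1926
1515^8 ≡ 1926^2 = 3709476 ≡ 1969
1515^16 ≡ 1969^2 = 3876961 ≡ 268
1515^32 ≡ 268^2 = 71824 ≡ 1816
1515^64 ≡ 1816^2 = 3297856 ≡ 1646
1515^128 ≡ 1646^2 = 2709316 ≡ 2340
1515^256 ≡ 2340^2 = 5475600 ≡ 391
1515^512 ≡ 391^2 = 152881 ≡ 1197
1515^1024 ≡ 1197^2 = 1432809 ≡ 562
1515^2048 ≡ 562^2 = 315844 ≡ 808
2251 = 2048 + 128 + 64 + 8 + 2 + 1, so 1515^2251 ≡ 808·2340·1646·1969·2463·1515 ≡ 1646 (mod 2917)
R · y^e ≡ 407·1646 = 669922 ≡ 1929 (mod 2917)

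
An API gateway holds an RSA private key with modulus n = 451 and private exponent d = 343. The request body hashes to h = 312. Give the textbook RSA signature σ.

h^2 ≡ 312^2 = 97344 ≡ 379
h^4 ≡ 379^2 = 143641 ≡ 223
h^8 ≡ 223^2 = 49729 ≡ 119
h^16 ≡ 119^2 = 14161 ≡ 180
h^32 ≡ 180^2 = 32400 ≡ 379
h^64 ≡ 379^2 = 143641 ≡ 223
h^128 ≡ 223^2 = 49729 ≡ 119
h^256 ≡ 119^2 = 14161 ≡ 180
343 = 256 + 64 + 16 + 4 + 2 + 1, so h^343 ≡ 180·223·180·223·379·312 ≡ 86 (mod 451)

86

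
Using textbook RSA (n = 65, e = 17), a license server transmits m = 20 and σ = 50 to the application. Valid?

yes

σ^2 ≡ 50^2 = 2500 ≡ 30
σ^4 ≡ 30^2 = 900 ≡ 55
σ^8 ≡ 55^2 = 3025 ≡ 35
σ^16 ≡ 35^2 = 1225 ≡ 55
17 = 16 + 1, so σ^17 ≡ 55·50 ≡ 20 (mod 65)
Since 20 equals the digest 20, verification succeeds.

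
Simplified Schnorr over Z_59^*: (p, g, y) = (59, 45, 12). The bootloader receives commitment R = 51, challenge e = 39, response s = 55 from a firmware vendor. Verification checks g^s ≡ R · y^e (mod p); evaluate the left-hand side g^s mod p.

57

45^2 = 2025 ≡ 19
45^4 ≡ 19^2 = 361 ≡ 7
45^8 ≡ 7^2 = 49
45^16 ≡ 49^2 = 2401 ≡ 41
45^32 ≡ 41^2 = 1681 ≡ 29
55 = 32 + 16 + 4 + 2 + 1, so 45^55 ≡ 29·41·7·19·45 ≡ 57 (mod 59)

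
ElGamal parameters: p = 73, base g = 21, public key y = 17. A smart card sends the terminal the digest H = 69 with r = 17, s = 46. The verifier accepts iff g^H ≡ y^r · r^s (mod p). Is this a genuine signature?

Left side g^H mod p:
21^2 = 441 ≡ 3
21^4 ≡ 3^2 = 9
21^8 ≡ 9^2 = 81 ≡ 8
21^16 ≡ 8^2 = 64
21^32 ≡ 64^2 = 4096 ≡ 8
21^64 ≡ 8^2 = 64
69 = 64 + 4 + 1, so 21^69 ≡ 64·9·21 ≡ 51 (mod 73)
Right side y^r · r^s mod p:
17^2 = 289 ≡ 70
17^4 ≡ 70^2 = 4900 ≡ 9
17^8 ≡ 9^2 = 81 ≡ 8
17^16 ≡ 8^2 = 64
17 = 16 + 1, so 17^17 ≡ 64·17 ≡ 66 (mod 73)
17^2 = 289 ≡ 70
17^4 ≡ 70^2 = 4900 ≡ 9
17^8 ≡ 9^2 = 81 ≡ 8
17^16 ≡ 8^2 = 64
17^32 ≡ 64^2 = 4096 ≡ 8
46 = 32 + 8 + 4 + 2, so 17^46 ≡ 8·8·9·70 ≡ 24 (mod 73)
66·24 = 1584 ≡ 51 (mod 73)
51 ≡ 51 (mod 73), so the signature is genuine.

genuine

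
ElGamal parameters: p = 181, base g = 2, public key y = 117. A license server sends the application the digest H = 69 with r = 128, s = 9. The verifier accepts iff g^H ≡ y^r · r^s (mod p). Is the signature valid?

Left side g^H mod p:
2^69 mod 181 = 141
Right side y^r · r^s mod p:
117^128 mod 181 = 29
128^9 mod 181 = 22
29·22 = 638 ≡ 95 (mod 181)
141 ≠ 95, so verification fails.

invalid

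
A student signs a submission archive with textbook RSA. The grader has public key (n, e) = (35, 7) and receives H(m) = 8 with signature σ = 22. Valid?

Squares mod 35: σ^1≡22, σ^2≡29, σ^4≡1
7 = 4 + 2 + 1, so σ^7 ≡ 1·29·22 ≡ 8 (mod 35)
σ^7 mod 35 = 8 matches H(m).

yes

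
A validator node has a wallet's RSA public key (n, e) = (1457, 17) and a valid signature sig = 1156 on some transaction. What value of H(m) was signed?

1290

Squares mod 1457: sig^1≡1156, sig^2≡267, sig^4≡1353, sig^8≡617, sig^16≡412
17 = 16 + 1, so sig^17 ≡ 412·1156 ≡ 1290 (mod 1457)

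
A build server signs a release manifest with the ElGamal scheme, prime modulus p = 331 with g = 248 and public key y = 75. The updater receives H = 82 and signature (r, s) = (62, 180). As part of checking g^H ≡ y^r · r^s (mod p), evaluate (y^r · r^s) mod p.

75^2 = 5625 ≡ 329
75^4 ≡ 329^2 = 108241 ≡ 4
75^8 ≡ 4^2 = 16
75^16 ≡ 16^2 = 256
75^32 ≡ 256^2 = 65536 ≡ 329
62 = 32 + 16 + 8 + 4 + 2, so 75^62 ≡ 329·256·16·4·329 ≡ 329 (mod 331)
62^2 = 3844 ≡ 203
62^4 ≡ 203^2 = 41209 ≡ 165
62^8 ≡ 165^2 = 27225 ≡ 83
62^16 ≡ 83^2 = 6889 ≡ 269
62^32 ≡ 269^2 = 72361 ≡ 203
62^64 ≡ 203^2 = 41209 ≡ 165
62^128 ≡ 165^2 = 27225 ≡ 83
180 = 128 + 32 + 16 + 4, so 62^180 ≡ 83·203·269·165 ≡ 1 (mod 331)
y^r · r^s ≡ 329·1 = 329 ≡ 329 (mod 331)

329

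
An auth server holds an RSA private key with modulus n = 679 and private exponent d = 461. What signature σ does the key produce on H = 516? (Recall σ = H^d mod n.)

108

H^2 ≡ 516^2 = 266256 ≡ 88
H^4 ≡ 88^2 = 7744 ≡ 275
H^8 ≡ 275^2 = 75625 ≡ 256
H^16 ≡ 256^2 = 65536 ≡ 352
H^32 ≡ 352^2 = 123904 ≡ 326
H^64 ≡ 326^2 = 106276 ≡ 352
H^128 ≡ 352^2 = 123904 ≡ 326
H^256 ≡ 326^2 = 106276 ≡ 352
461 = 256 + 128 + 64 + 8 + 4 + 1, so H^461 ≡ 352·326·352·256·275·516 ≡ 108 (mod 679)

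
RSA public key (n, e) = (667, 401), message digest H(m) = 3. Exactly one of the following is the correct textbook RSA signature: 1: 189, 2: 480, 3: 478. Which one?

Candidate 1: Squares mod 667: 189^1≡189, 189^2≡370, 189^4≡165, 189^8≡545, 189^16≡210, 189^32≡78, 189^64≡81, 189^128≡558, 189^256≡542; 401 = 256 + 128 + 16 + 1, so 189^401 ≡ 542·558·210·189 ≡ 664 (mod 667)
Candidate 2: Squares mod 667: 480^1≡480, 480^2≡285, 480^4≡518, 480^8≡190, 480^16≡82, 480^32≡54, 480^64≡248, 480^128≡140, 480^256≡257; 401 = 256 + 128 + 16 + 1, so 480^401 ≡ 257·140·82·480 ≡ 401 (mod 667)
Candidate 3: Squares mod 667: 478^1≡478, 478^2≡370, 478^4≡165, 478^8≡545, 478^16≡210, 478^32≡78, 478^64≡81, 478^128≡558, 478^256≡542; 401 = 256 + 128 + 16 + 1, so 478^401 ≡ 542·558·210·478 ≡ 3 (mod 667)
  → matches H(m) = 3

3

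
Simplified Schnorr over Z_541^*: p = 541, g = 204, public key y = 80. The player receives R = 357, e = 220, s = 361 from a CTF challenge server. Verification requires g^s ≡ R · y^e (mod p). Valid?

no

g^s mod p:
204^2 = 41616 ≡ 500
204^4 ≡ 500^2 = 250000 ≡ 58
204^8 ≡ 58^2 = 3364 ≡ 118
204^16 ≡ 118^2 = 13924 ≡ 399
204^32 ≡ 399^2 = 159201 ≡ 147
204^64 ≡ 147^2 = 21609 ≡ 510
204^128 ≡ 510^2 = 260100 ≡ 420
204^256 ≡ 420^2 = 176400 ≡ 34
361 = 256 + 64 + 32 + 8 + 1, so 204^361 ≡ 34·510·147·118·204 ≡ 530 (mod 541)
R · y^e mod p:
80^2 = 6400 ≡ 449
80^4 ≡ 449^2 = 201601 ≡ 349
80^8 ≡ 349^2 = 121801 ≡ 76
80^16 ≡ 76^2 = 5776 ≡ 366
80^32 ≡ 366^2 = 133956 ≡ 329
80^64 ≡ 329^2 = 108241 ≡ 41
80^128 ≡ 41^2 = 1681 ≡ 58
220 = 128 + 64 + 16 + 8 + 4, so 80^220 ≡ 58·41·366·76·349 ≡ 349 (mod 541)
357·349 = 124593 ≡ 163 (mod 541)
530 ≠ 163; the check fails.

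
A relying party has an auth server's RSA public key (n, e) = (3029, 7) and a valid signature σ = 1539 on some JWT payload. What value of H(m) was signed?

Squares mod 3029: σ^1≡1539, σ^2≡2872, σ^4≡417
7 = 4 + 2 + 1, so σ^7 ≡ 417·2872·1539 ≡ 2894 (mod 3029)

2894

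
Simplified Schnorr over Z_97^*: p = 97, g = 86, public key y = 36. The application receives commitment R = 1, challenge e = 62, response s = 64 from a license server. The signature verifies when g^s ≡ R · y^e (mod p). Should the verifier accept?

accept

g^s mod p:
Squares mod 97: 86^1≡86, 86^2≡24, 86^4≡91, 86^8≡36, 86^16≡35, 86^32≡61, 86^64≡35
86^64 ≡ 35 (mod 97)
R · y^e mod p:
Squares mod 97: 36^1≡36, 36^2≡35, 36^4≡61, 36^8≡35, 36^16≡61, 36^32≡35
62 = 32 + 16 + 8 + 4 + 2, so 36^62 ≡ 35·61·35·61·35 ≡ 35 (mod 97)
1·35 = 35 ≡ 35 (mod 97)
35 ≡ 35 (mod 97); signature holds.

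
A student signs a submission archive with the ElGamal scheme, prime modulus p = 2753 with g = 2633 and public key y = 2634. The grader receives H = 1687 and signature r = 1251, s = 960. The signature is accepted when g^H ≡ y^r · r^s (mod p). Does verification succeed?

fails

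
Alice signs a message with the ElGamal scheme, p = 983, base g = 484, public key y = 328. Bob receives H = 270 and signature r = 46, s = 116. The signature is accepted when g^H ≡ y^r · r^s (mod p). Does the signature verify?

verifies

Left side g^H mod p:
484^270 mod 983 = 602
Right side y^r · r^s mod p:
328^46 mod 983 = 172
46^116 mod 983 = 495
172·495 = 85140 ≡ 602 (mod 983)
602 ≡ 602 (mod 983), so the signature is genuine.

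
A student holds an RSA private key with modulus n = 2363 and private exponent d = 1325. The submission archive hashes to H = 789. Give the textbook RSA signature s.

1604

H^2 ≡ 789^2 = 622521 ≡ 1052
H^4 ≡ 1052^2 = 1106704 ≡ 820
H^8 ≡ 820^2 = 672400 ≡ 1308
H^16 ≡ 1308^2 = 1710864 ≡ 52
H^32 ≡ 52^2 = 2704 ≡ 341
H^64 ≡ 341^2 = 116281 ≡ 494
H^128 ≡ 494^2 = 244036 ≡ 647
H^256 ≡ 647^2 = 418609 ≡ 358
H^512 ≡ 358^2 = 128164 ≡ 562
H^1024 ≡ 562^2 = 315844 ≡ 1565
1325 = 1024 + 256 + 32 + 8 + 4 + 1, so H^1325 ≡ 1565·358·341·1308·820·789 ≡ 1604 (mod 2363)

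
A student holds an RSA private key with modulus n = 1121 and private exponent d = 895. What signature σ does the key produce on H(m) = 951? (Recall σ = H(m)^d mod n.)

Squares mod 1121: (H(m))^1≡951, (H(m))^2≡875, (H(m))^4≡1103, (H(m))^8≡324, (H(m))^16≡723, (H(m))^32≡343, (H(m))^64≡1065, (H(m))^128≡894, (H(m))^256≡1084, (H(m))^512≡248
895 = 512 + 256 + 64 + 32 + 16 + 8 + 4 + 2 + 1, so (H(m))^895 ≡ 248·1084·1065·343·723·324·1103·875·951 ≡ 685 (mod 1121)

685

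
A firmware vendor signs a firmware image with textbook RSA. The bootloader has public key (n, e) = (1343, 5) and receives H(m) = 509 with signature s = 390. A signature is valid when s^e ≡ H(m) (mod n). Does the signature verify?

s^2 ≡ 390^2 = 152100 ≡ 341
s^4 ≡ 341^2 = 116281 ≡ 783
5 = 4 + 1, so s^5 ≡ 783·390 ≡ 509 (mod 1343)
s^5 mod 1343 = 509 matches H(m).

verifies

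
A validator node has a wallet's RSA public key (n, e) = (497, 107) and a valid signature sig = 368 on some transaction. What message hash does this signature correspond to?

sig^2 ≡ 368^2 = 135424 ≡ 240
sig^4 ≡ 240^2 = 57600 ≡ 445
sig^8 ≡ 445^2 = 198025 ≡ 219
sig^16 ≡ 219^2 = 47961 ≡ 249
sig^32 ≡ 249^2 = 62001 ≡ 373
sig^64 ≡ 373^2 = 139129 ≡ 466
107 = 64 + 32 + 8 + 2 + 1, so sig^107 ≡ 466·373·219·240·368 ≡ 44 (mod 497)

44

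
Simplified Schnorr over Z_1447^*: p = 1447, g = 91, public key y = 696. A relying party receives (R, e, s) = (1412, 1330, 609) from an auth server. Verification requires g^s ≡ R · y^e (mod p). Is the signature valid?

valid

g^s mod p:
91^2 = 8281 ≡ 1046
91^4 ≡ 1046^2 = 1094116 ≡ 184
91^8 ≡ 184^2 = 33856 ≡ 575
91^16 ≡ 575^2 = 330625 ≡ 709
91^32 ≡ 709^2 = 502681 ≡ 572
91^64 ≡ 572^2 = 327184 ≡ 162
91^128 ≡ 162^2 = 26244 ≡ 198
91^256 ≡ 198^2 = 39204 ≡ 135
91^512 ≡ 135^2 = 18225 ≡ 861
609 = 512 + 64 + 32 + 1, so 91^609 ≡ 861·162·572·91 ≡ 352 (mod 1447)
R · y^e mod p:
696^2 = 484416 ≡ 1118
696^4 ≡ 1118^2 = 1249924 ≡ 1163
696^8 ≡ 1163^2 = 1352569 ≡ 1071
696^16 ≡ 1071^2 = 1147041 ≡ 1017
696^32 ≡ 1017^2 = 1034289 ≡ 1131
696^64 ≡ 1131^2 = 1279161 ≡ 13
696^128 ≡ 13^2 = 169
696^256 ≡ 169^2 = 28561 ≡ 1068
696^512 ≡ 1068^2 = 1140624 ≡ 388
696^1024 ≡ 388^2 = 150544 ≡ 56
1330 = 1024 + 256 + 32 + 16 + 2, so 696^1330 ≡ 56·1068·1131·1017·1118 ≡ 238 (mod 1447)
1412·238 = 336056 ≡ 352 (mod 1447)
352 ≡ 352 (mod 1447); signature holds.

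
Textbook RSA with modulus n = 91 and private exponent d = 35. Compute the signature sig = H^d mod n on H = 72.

67

H^2 ≡ 72^2 = 5184 ≡ 88
H^4 ≡ 88^2 = 7744 ≡ 9
H^8 ≡ 9^2 = 81
H^16 ≡ 81^2 = 6561 ≡ 9
H^32 ≡ 9^2 = 81
35 = 32 + 2 + 1, so H^35 ≡ 81·88·72 ≡ 67 (mod 91)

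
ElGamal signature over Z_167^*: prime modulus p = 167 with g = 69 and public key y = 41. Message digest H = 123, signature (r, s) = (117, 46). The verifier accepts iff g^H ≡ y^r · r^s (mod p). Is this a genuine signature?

Left side g^H mod p:
69^2 = 4761 ≡ 85
69^4 ≡ 85^2 = 7225 ≡ 44
69^8 ≡ 44^2 = 1936 ≡ 99
69^16 ≡ 99^2 = 9801 ≡ 115
69^32 ≡ 115^2 = 13225 ≡ 32
69^64 ≡ 32^2 = 1024 ≡ 22
123 = 64 + 32 + 16 + 8 + 2 + 1, so 69^123 ≡ 22·32·115·99·85·69 ≡ 5 (mod 167)
Right side y^r · r^s mod p:
41^2 = 1681 ≡ 11
41^4 ≡ 11^2 = 121
41^8 ≡ 121^2 = 14641 ≡ 112
41^16 ≡ 112^2 = 12544 ≡ 19
41^32 ≡ 19^2 = 361 ≡ 27
41^64 ≡ 27^2 = 729 ≡ 61
117 = 64 + 32 + 16 + 4 + 1, so 41^117 ≡ 61·27·19·121·41 ≡ 37 (mod 167)
117^2 = 13689 ≡ 162
117^4 ≡ 162^2 = 26244 ≡ 25
117^8 ≡ 25^2 = 625 ≡ 124
117^16 ≡ 124^2 = 15376 ≡ 12
117^32 ≡ 12^2 = 144
46 = 32 + 8 + 4 + 2, so 117^46 ≡ 144·124·25·162 ≡ 122 (mod 167)
37·122 = 4514 ≡ 5 (mod 167)
5 ≡ 5 (mod 167), so the signature is genuine.

genuine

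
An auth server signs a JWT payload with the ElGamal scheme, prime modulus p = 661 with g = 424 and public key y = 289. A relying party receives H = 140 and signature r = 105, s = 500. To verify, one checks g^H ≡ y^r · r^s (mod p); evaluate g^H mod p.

601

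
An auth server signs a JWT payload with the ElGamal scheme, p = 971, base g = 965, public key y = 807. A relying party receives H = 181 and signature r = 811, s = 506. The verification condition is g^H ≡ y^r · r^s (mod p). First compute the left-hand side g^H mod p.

965^2 = 931225 ≡ 36
965^4 ≡ 36^2 = 1296 ≡ 325
965^8 ≡ 325^2 = 105625 ≡ 757
965^16 ≡ 757^2 = 573049 ≡ 159
965^32 ≡ 159^2 = 25281 ≡ 35
965^64 ≡ 35^2 = 1225 ≡ 254
965^128 ≡ 254^2 = 64516 ≡ 430
181 = 128 + 32 + 16 + 4 + 1, so 965^181 ≡ 430·35·159·325·965 ≡ 636 (mod 971)

636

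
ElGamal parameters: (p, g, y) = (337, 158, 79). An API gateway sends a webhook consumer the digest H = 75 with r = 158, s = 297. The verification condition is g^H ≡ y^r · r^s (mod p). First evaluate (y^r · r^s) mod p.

8

79^2 = 6241 ≡ 175
79^4 ≡ 175^2 = 30625 ≡ 295
79^8 ≡ 295^2 = 87025 ≡ 79
79^16 ≡ 79^2 = 6241 ≡ 175
79^32 ≡ 175^2 = 30625 ≡ 295
79^64 ≡ 295^2 = 87025 ≡ 79
79^128 ≡ 79^2 = 6241 ≡ 175
158 = 128 + 16 + 8 + 4 + 2, so 79^158 ≡ 175·175·79·295·175 ≡ 295 (mod 337)
158^2 = 24964 ≡ 26
158^4 ≡ 26^2 = 676 ≡ 2
158^8 ≡ 2^2 = 4
158^16 ≡ 4^2 = 16
158^32 ≡ 16^2 = 256
158^64 ≡ 256^2 = 65536 ≡ 158
158^128 ≡ 158^2 = 24964 ≡ 26
158^256 ≡ 26^2 = 676 ≡ 2
297 = 256 + 32 + 8 + 1, so 158^297 ≡ 2·256·4·158 ≡ 64 (mod 337)
y^r · r^s ≡ 295·64 = 18880 ≡ 8 (mod 337)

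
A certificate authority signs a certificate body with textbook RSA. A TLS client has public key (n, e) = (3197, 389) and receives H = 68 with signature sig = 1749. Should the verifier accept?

sig^2 ≡ 1749^2 = 3059001 ≡ 2669
sig^4 ≡ 2669^2 = 7123561 ≡ 645
sig^8 ≡ 645^2 = 416025 ≡ 415
sig^16 ≡ 415^2 = 172225 ≡ 2784
sig^32 ≡ 2784^2 = 7750656 ≡ 1128
sig^64 ≡ 1128^2 = 1272384 ≡ 3175
sig^128 ≡ 3175^2 = 10080625 ≡ 484
sig^256 ≡ 484^2 = 234256 ≡ 875
389 = 256 + 128 + 4 + 1, so sig^389 ≡ 875·484·645·1749 ≡ 3129 (mod 3197)
3129 ≠ 68, so verification fails.

reject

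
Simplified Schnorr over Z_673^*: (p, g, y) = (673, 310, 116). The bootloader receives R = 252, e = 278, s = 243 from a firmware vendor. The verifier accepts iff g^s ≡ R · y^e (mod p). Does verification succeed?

g^s mod p:
310^2 = 96100 ≡ 534
310^4 ≡ 534^2 = 285156 ≡ 477
310^8 ≡ 477^2 = 227529 ≡ 55
310^16 ≡ 55^2 = 3025 ≡ 333
310^32 ≡ 333^2 = 110889 ≡ 517
310^64 ≡ 517^2 = 267289 ≡ 108
310^128 ≡ 108^2 = 11664 ≡ 223
243 = 128 + 64 + 32 + 16 + 2 + 1, so 310^243 ≡ 223·108·517·333·534·310 ≡ 586 (mod 673)
R · y^e mod p:
116^2 = 13456 ≡ 669
116^4 ≡ 669^2 = 447561 ≡ 16
116^8 ≡ 16^2 = 256
116^16 ≡ 256^2 = 65536 ≡ 255
116^32 ≡ 255^2 = 65025 ≡ 417
116^64 ≡ 417^2 = 173889 ≡ 255
116^128 ≡ 255^2 = 65025 ≡ 417
116^256 ≡ 417^2 = 173889 ≡ 255
278 = 256 + 16 + 4 + 2, so 116^278 ≡ 255·255·16·669 ≡ 232 (mod 673)
252·232 = 58464 ≡ 586 (mod 673)
586 ≡ 586 (mod 673); signature holds.

passes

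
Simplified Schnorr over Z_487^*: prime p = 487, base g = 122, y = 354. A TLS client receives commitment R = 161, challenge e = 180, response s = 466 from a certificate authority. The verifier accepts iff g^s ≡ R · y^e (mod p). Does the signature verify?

verifies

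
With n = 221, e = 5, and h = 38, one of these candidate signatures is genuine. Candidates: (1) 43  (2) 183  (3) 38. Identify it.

3

Candidate 1: Squares mod 221: 43^1≡43, 43^2≡81, 43^4≡152; 5 = 4 + 1, so 43^5 ≡ 152·43 ≡ 127 (mod 221)
Candidate 2: Squares mod 221: 183^1≡183, 183^2≡118, 183^4≡1; 5 = 4 + 1, so 183^5 ≡ 1·183 ≡ 183 (mod 221)
Candidate 3: Squares mod 221: 38^1≡38, 38^2≡118, 38^4≡1; 5 = 4 + 1, so 38^5 ≡ 1·38 ≡ 38 (mod 221)
  → matches h = 38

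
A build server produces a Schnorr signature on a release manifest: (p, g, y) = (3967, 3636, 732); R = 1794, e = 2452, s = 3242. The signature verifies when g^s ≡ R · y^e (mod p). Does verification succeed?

fails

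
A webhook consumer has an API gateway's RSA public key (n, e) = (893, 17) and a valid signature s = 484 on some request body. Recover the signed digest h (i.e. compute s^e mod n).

169

s^17 mod 893 = 169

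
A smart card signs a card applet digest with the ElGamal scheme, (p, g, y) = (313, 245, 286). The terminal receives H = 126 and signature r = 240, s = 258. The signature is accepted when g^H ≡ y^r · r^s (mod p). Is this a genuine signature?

genuine

Left side g^H mod p:
Squares mod 313: 245^1≡245, 245^2≡242, 245^4≡33, 245^8≡150, 245^16≡277, 245^32≡44, 245^64≡58
126 = 64 + 32 + 16 + 8 + 4 + 2, so 245^126 ≡ 58·44·277·150·33·242 ≡ 151 (mod 313)
Right side y^r · r^s mod p:
Squares mod 313: 286^1≡286, 286^2≡103, 286^4≡280, 286^8≡150, 286^16≡277, 286^32≡44, 286^64≡58, 286^128≡234
240 = 128 + 64 + 32 + 16, so 286^240 ≡ 234·58·44·277 ≡ 44 (mod 313)
Squares mod 313: 240^1≡240, 240^2≡8, 240^4≡64, 240^8≡27, 240^16≡103, 240^32≡280, 240^64≡150, 240^128≡277, 240^256≡44
258 = 256 + 2, so 240^258 ≡ 44·8 ≡ 39 (mod 313)
44·39 = 1716 ≡ 151 (mod 313)
151 ≡ 151 (mod 313), so the signature is genuine.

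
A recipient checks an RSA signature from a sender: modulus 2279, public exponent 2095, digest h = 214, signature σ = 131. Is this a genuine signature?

σ^2 ≡ 131^2 = 17161 ≡ 1208
σ^4 ≡ 1208^2 = 1459264 ≡ 704
σ^8 ≡ 704^2 = 495616 ≡ 1073
σ^16 ≡ 1073^2 = 1151329 ≡ 434
σ^32 ≡ 434^2 = 188356 ≡ 1478
σ^64 ≡ 1478^2 = 2184484 ≡ 1202
σ^128 ≡ 1202^2 = 1444804 ≡ 2197
σ^256 ≡ 2197^2 = 4826809 ≡ 2166
σ^512 ≡ 2166^2 = 4691556 ≡ 1374
σ^1024 ≡ 1374^2 = 1887876 ≡ 864
σ^2048 ≡ 864^2 = 746496 ≡ 1263
2095 = 2048 + 32 + 8 + 4 + 2 + 1, so σ^2095 ≡ 1263·1478·1073·704·1208·131 ≡ 1071 (mod 2279)
The recovered value 1071 does not match the digest 214.

forged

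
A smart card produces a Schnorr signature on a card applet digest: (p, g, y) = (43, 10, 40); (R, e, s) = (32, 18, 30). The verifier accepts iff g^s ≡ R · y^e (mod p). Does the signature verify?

g^s mod p:
Squares mod 43: 10^1≡10, 10^2≡14, 10^4≡24, 10^8≡17, 10^16≡31
30 = 16 + 8 + 4 + 2, so 10^30 ≡ 31·17·24·14 ≡ 41 (mod 43)
R · y^e mod p:
Squares mod 43: 40^1≡40, 40^2≡9, 40^4≡38, 40^8≡25, 40^16≡23
18 = 16 + 2, so 40^18 ≡ 23·9 ≡ 35 (mod 43)
32·35 = 1120 ≡ 2 (mod 43)
41 ≠ 2; the check fails.

does not verify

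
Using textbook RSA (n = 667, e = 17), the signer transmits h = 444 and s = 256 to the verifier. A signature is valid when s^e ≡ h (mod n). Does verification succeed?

s^2 ≡ 256^2 = 65536 ≡ 170
s^4 ≡ 170^2 = 28900 ≡ 219
s^8 ≡ 219^2 = 47961 ≡ 604
s^16 ≡ 604^2 = 364816 ≡ 634
17 = 16 + 1, so s^17 ≡ 634·256 ≡ 223 (mod 667)
223 ≠ 444, so verification fails.

fails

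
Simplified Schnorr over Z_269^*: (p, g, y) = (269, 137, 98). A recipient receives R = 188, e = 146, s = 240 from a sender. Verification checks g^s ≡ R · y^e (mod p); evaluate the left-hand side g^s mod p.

93

Squares mod 269: 137^1≡137, 137^2≡208, 137^4≡224, 137^8≡142, 137^16≡258, 137^32≡121, 137^64≡115, 137^128≡44
240 = 128 + 64 + 32 + 16, so 137^240 ≡ 44·115·121·258 ≡ 93 (mod 269)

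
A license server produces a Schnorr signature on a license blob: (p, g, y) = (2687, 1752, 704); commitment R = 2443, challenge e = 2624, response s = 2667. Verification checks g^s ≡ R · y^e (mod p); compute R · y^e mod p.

704^2 = 495616 ≡ 1208
704^4 ≡ 1208^2 = 1459264 ≡ 223
704^8 ≡ 223^2 = 49729 ≡ 1363
704^16 ≡ 1363^2 = 1857769 ≡ 1052
704^32 ≡ 1052^2 = 1106704 ≡ 2347
704^64 ≡ 2347^2 = 5508409 ≡ 59
704^128 ≡ 59^2 = 3481 ≡ 794
704^256 ≡ 794^2 = 630436 ≡ 1678
704^512 ≡ 1678^2 = 2815684 ≡ 2395
704^1024 ≡ 2395^2 = 5736025 ≡ 1967
704^2048 ≡ 1967^2 = 3869089 ≡ 2496
2624 = 2048 + 512 + 64, so 704^2624 ≡ 2496·2395·59 ≡ 1660 (mod 2687)
R · y^e ≡ 2443·1660 = 4055380 ≡ 697 (mod 2687)

697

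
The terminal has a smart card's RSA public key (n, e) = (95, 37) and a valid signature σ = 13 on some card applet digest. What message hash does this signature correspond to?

σ^37 mod 95 = 13

13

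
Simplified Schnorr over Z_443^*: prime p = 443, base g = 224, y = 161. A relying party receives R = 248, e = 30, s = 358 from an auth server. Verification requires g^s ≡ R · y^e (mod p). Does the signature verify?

verifies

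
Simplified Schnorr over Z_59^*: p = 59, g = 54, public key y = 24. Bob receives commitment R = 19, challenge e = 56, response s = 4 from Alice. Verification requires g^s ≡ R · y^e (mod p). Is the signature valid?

g^s mod p:
Squares mod 59: 54^1≡54, 54^2≡25, 54^4≡35
54^4 ≡ 35 (mod 59)
R · y^e mod p:
Squares mod 59: 24^1≡24, 24^2≡45, 24^4≡19, 24^8≡7, 24^16≡49, 24^32≡41
56 = 32 + 16 + 8, so 24^56 ≡ 41·49·7 ≡ 21 (mod 59)
19·21 = 399 ≡ 45 (mod 59)
35 ≠ 45; the check fails.

invalid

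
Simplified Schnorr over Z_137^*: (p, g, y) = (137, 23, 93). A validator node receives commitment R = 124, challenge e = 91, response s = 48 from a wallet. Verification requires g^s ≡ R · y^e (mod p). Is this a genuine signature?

forged

g^s mod p:
Squares mod 137: 23^1≡23, 23^2≡118, 23^4≡87, 23^8≡34, 23^16≡60, 23^32≡38
48 = 32 + 16, so 23^48 ≡ 38·60 ≡ 88 (mod 137)
R · y^e mod p:
Squares mod 137: 93^1≡93, 93^2≡18, 93^4≡50, 93^8≡34, 93^16≡60, 93^32≡38, 93^64≡74
91 = 64 + 16 + 8 + 2 + 1, so 93^91 ≡ 74·60·34·18·93 ≡ 128 (mod 137)
124·128 = 15872 ≡ 117 (mod 137)
88 ≠ 117; the check fails.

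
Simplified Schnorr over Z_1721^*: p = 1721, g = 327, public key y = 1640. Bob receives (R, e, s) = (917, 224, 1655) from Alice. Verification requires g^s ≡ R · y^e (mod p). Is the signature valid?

valid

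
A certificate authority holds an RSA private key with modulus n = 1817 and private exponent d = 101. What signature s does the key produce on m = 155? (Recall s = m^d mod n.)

Squares mod 1817: m^1≡155, m^2≡404, m^4≡1503, m^8≡478, m^16≡1359, m^32≡809, m^64≡361
101 = 64 + 32 + 4 + 1, so m^101 ≡ 361·809·1503·155 ≡ 953 (mod 1817)

953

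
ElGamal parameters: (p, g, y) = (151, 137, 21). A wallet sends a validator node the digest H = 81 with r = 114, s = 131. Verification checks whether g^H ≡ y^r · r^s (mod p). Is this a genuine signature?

forged

Left side g^H mod p:
Squares mod 151: 137^1≡137, 137^2≡45, 137^4≡62, 137^8≡69, 137^16≡80, 137^32≡58, 137^64≡42
81 = 64 + 16 + 1, so 137^81 ≡ 42·80·137 ≡ 72 (mod 151)
Right side y^r · r^s mod p:
Squares mod 151: 21^1≡21, 21^2≡139, 21^4≡144, 21^8≡49, 21^16≡136, 21^32≡74, 21^64≡40
114 = 64 + 32 + 16 + 2, so 21^114 ≡ 40·74·136·139 ≡ 72 (mod 151)
Squares mod 151: 114^1≡114, 114^2≡10, 114^4≡100, 114^8≡34, 114^16≡99, 114^32≡137, 114^64≡45, 114^128≡62
131 = 128 + 2 + 1, so 114^131 ≡ 62·10·114 ≡ 12 (mod 151)
72·12 = 864 ≡ 109 (mod 151)
72 ≠ 109, so verification fails.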